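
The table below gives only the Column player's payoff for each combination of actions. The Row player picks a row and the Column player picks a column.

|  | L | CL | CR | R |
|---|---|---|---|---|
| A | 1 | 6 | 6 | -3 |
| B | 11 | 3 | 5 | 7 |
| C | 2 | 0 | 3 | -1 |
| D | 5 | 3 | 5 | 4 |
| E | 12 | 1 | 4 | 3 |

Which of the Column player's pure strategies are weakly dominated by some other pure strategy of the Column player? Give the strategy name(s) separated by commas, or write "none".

CL, R

Nothing dominates L: CL at B (11>3); CR at B (11>5); R at A (1>-3).
CL is weakly dominated by CR (A: 6=6, B: 5>3, C: 3>0, D: 5>3, E: 4>1).
Nothing dominates CR: L at A (6>1); CL at B (5>3); R at A (6>-3).
R is weakly dominated by L (A: 1>-3, B: 11>7, C: 2>-1, D: 5>4, E: 12>3).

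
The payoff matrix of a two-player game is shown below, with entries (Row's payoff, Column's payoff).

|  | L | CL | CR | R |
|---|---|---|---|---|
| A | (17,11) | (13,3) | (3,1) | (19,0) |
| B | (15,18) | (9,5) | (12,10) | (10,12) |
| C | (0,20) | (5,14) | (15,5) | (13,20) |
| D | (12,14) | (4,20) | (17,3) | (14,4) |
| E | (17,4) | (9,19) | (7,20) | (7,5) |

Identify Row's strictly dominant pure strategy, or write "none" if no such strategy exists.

none

A fails to dominate B at CR (3<12).
B fails to dominate A at L (15<17).
C fails to dominate A at L (0<17).
D fails to dominate A at L (12<17).
E fails to dominate A at L (17=17).
No single strategy dominates all the others.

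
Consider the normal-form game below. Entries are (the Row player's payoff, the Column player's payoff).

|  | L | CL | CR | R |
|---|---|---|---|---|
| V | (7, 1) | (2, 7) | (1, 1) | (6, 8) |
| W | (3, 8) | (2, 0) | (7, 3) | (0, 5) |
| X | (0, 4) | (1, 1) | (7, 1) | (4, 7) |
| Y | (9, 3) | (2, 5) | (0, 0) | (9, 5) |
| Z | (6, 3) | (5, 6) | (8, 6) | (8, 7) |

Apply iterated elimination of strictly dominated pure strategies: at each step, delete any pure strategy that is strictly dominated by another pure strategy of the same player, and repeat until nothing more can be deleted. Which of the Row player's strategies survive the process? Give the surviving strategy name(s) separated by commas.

The Row player's strategy W is strictly dominated by Z (L: 6>3, CL: 5>2, CR: 8>7, R: 8>0) and is removed.
For the Row player, Z strictly dominates X on the remaining columns (L: 6>0, CL: 5>1, CR: 8>7, R: 8>4); eliminate X.
For the Column player, CL strictly dominates L on the remaining rows (V: 7>1, Y: 5>3, Z: 6>3); eliminate L.
For the Row player, Z strictly dominates V on the remaining columns (CL: 5>2, CR: 8>1, R: 8>6); eliminate V.
Column CR is eliminated: R beats it against every remaining row (Y: 5>0, Z: 7>6).
Among the remaining strategies, none is strictly dominated by another pure strategy of the same player, so the elimination stops.
Surviving strategies — the Row player: {Y, Z}; the Column player: {CL, R}.

Y, Z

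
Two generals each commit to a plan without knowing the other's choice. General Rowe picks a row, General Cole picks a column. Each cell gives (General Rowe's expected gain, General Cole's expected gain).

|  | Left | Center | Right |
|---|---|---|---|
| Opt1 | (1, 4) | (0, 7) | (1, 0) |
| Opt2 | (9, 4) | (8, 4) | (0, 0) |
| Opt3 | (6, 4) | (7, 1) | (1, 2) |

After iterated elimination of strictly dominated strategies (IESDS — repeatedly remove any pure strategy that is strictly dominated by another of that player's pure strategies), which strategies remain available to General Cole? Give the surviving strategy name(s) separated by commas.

Left, Center

Column Right is eliminated: Left beats it against every remaining row (Opt1: 4>0, Opt2: 4>0, Opt3: 4>2).
For General Rowe, Opt2 strictly dominates Opt1 on the remaining columns (Left: 9>1, Center: 8>0); eliminate Opt1.
Row Opt3 is eliminated: Opt2 beats it against every remaining column (Left: 9>6, Center: 8>7).
Among the remaining strategies, none is strictly dominated by another pure strategy of the same player, so the elimination stops.
Surviving strategies — General Rowe: {Opt2}; General Cole: {Left, Center}.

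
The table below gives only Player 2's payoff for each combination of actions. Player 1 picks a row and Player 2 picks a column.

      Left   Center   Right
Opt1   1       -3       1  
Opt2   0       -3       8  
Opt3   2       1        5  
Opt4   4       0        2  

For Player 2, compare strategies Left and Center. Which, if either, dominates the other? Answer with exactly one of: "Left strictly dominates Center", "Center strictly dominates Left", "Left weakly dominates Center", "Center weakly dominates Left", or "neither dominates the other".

Left strictly dominates Center

Compare Left to Center across each opponent action: Opt1: 1>-3, Opt2: 0>-3, Opt3: 2>1, Opt4: 4>0.
Left gives a strictly higher payoff against each opponent action, so Left strictly dominates Center.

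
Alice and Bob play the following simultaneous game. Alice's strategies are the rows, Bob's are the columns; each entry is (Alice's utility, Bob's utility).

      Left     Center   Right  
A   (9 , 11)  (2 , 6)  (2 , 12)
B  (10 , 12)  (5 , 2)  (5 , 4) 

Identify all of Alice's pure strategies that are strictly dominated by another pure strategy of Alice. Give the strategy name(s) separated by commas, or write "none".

A: dominated, since B does at least as well everywhere (Left: 10>9, Center: 5>2, Right: 5>2).
Nothing dominates B: A at Left (10>9).

A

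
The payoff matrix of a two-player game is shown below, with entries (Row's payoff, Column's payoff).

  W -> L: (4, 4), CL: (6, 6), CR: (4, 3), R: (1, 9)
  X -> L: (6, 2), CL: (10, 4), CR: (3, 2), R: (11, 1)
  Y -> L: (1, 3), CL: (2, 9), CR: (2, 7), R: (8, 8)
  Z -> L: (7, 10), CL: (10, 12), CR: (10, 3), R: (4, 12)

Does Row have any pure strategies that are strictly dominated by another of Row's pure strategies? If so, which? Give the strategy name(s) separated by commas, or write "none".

W: dominated, since Z does at least as well everywhere (L: 7>4, CL: 10>6, CR: 10>4, R: 4>1).
X is not dominated — it holds its own against W at L (6>4); Y at L (6>1); Z at CL (10=10).
X strictly dominates Y — L: 6>1, CL: 10>2, CR: 3>2, R: 11>8.
Z is not dominated — it holds its own against W at L (7>4); X at L (7>6); Y at L (7>1).

W, Y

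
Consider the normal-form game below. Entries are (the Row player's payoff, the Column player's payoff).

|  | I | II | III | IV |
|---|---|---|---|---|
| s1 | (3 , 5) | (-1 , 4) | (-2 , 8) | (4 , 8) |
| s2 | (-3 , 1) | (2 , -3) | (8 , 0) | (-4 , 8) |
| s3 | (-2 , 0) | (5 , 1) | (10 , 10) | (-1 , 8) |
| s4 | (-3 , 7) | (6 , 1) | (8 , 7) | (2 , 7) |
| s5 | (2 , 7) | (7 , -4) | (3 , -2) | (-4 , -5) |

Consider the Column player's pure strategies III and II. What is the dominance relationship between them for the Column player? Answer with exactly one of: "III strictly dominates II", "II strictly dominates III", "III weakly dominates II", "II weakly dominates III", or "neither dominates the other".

Compare III to II across each opponent action: s1: 8>4, s2: 0>-3, s3: 10>1, s4: 7>1, s5: -2>-4.
Every comparison favours III, so III strictly dominates II.

III strictly dominates II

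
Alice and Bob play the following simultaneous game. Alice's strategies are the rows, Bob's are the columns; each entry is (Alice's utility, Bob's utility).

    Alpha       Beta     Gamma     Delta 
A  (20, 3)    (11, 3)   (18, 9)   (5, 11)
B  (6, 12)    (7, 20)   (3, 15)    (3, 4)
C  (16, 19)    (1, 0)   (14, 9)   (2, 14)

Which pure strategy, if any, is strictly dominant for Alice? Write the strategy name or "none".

A

A vs B: Alpha: 20>6, Beta: 11>7, Gamma: 18>3, Delta: 5>3.
A vs C: Alpha: 20>16, Beta: 11>1, Gamma: 18>14, Delta: 5>2.
A strictly beats every other strategy against every opponent action, so it is strictly dominant.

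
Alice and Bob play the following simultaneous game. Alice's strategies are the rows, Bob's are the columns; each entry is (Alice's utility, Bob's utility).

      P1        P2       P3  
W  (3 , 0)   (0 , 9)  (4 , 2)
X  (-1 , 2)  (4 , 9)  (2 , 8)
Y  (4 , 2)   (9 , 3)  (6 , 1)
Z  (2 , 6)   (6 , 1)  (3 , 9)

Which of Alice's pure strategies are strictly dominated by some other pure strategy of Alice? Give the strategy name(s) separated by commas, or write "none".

W is strictly dominated by Y (P1: 4>3, P2: 9>0, P3: 6>4).
Y strictly dominates X — P1: 4>-1, P2: 9>4, P3: 6>2.
Y is not dominated — it holds its own against W at P1 (4>3); X at P1 (4>-1); Z at P1 (4>2).
Z: dominated, since Y does at least as well everywhere (P1: 4>2, P2: 9>6, P3: 6>3).

W, X, Z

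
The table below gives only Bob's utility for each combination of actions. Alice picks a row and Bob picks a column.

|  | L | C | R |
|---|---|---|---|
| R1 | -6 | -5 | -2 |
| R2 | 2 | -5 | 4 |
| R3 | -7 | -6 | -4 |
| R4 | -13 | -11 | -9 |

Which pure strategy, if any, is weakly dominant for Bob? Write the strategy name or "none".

R vs L: R1: -2>-6, R2: 4>2, R3: -4>-7, R4: -9>-13.
R vs C: R1: -2>-5, R2: 4>-5, R3: -4>-6, R4: -9>-11.
R is at least as good as every other strategy against every opponent action, so it is weakly dominant.

R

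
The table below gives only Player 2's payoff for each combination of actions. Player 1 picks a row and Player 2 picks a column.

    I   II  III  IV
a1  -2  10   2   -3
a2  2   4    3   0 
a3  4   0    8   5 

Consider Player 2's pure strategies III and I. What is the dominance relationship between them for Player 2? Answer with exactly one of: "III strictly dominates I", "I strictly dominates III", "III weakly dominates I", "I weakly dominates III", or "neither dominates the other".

III strictly dominates I

Compare III to I across every action of Player 1: a1: 2>-2, a2: 3>2, a3: 8>4.
III gives a strictly higher payoff against every action of Player 1, so III strictly dominates I.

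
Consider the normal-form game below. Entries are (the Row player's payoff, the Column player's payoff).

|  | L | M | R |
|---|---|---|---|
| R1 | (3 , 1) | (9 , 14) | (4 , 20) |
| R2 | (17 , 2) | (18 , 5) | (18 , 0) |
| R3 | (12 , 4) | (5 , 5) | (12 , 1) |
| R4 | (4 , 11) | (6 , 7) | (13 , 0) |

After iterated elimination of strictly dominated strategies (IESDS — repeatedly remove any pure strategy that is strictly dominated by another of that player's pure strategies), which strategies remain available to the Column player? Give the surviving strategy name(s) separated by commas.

Row R1 is eliminated: R2 beats it against every remaining column (L: 17>3, M: 18>9, R: 18>4).
For the Row player, R2 strictly dominates R3 on the remaining columns (L: 17>12, M: 18>5, R: 18>12); eliminate R3.
The Row player's strategy R4 is strictly dominated by R2 (L: 17>4, M: 18>6, R: 18>13) and is removed.
The Column player's strategy L is strictly dominated by M (R2: 5>2) and is removed.
For the Column player, M strictly dominates R on the remaining rows (R2: 5>0); eliminate R.
Among the remaining strategies, none is strictly dominated by another pure strategy of the same player, so the elimination stops.
Surviving strategies — the Row player: {R2}; the Column player: {M}.

M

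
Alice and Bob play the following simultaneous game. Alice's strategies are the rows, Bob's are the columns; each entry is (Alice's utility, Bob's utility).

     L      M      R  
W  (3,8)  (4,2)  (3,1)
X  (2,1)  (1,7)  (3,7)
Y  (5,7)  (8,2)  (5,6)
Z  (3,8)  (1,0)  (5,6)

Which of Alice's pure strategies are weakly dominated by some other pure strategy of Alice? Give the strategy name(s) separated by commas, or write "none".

W is weakly dominated by Y (L: 5>3, M: 8>4, R: 5>3).
X: dominated, since W does at least as well everywhere (L: 3>2, M: 4>1, R: 3=3).
Nothing dominates Y: W at L (5>3); X at L (5>2); Z at L (5>3).
Z is weakly dominated by Y (L: 5>3, M: 8>1, R: 5=5).

W, X, Z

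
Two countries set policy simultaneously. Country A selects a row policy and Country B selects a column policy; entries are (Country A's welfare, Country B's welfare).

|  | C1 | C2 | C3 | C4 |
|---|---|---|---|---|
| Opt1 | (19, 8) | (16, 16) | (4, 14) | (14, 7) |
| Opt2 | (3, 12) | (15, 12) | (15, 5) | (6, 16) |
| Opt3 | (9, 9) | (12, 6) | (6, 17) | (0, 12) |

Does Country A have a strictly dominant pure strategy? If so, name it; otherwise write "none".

none

Opt1 fails to dominate Opt2 at C3 (4<15).
Opt2 fails to dominate Opt1 at C1 (3<19).
Opt3 fails to dominate Opt1 at C1 (9<19).
No single strategy dominates all the others.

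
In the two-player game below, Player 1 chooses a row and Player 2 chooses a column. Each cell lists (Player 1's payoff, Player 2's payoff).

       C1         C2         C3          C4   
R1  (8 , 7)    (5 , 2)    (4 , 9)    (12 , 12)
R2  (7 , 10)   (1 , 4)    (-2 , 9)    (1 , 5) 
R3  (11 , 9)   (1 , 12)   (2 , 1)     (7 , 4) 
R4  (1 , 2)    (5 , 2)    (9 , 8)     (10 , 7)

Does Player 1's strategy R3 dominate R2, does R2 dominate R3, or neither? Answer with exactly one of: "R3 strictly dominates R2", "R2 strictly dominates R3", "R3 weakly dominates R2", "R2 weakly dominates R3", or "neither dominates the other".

R3 weakly dominates R2

R3's payoffs vs R2's, by Player 2's action — C1: 11>7, C2: 1=1, C3: 2>-2, C4: 7>1.
R3 is at least as good everywhere and strictly better somewhere (tied only at C2), so R3 weakly but not strictly dominates R2.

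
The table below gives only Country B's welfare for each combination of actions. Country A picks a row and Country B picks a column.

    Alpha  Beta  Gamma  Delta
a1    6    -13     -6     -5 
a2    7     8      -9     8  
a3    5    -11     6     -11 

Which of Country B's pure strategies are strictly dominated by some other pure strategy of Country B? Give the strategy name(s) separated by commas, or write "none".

Alpha: no other strategy beats it everywhere (Beta at a1 (6>-13); Gamma at a1 (6>-6); Delta at a1 (6>-5)).
Nothing dominates Beta: Alpha at a2 (8>7); Gamma at a2 (8>-9); Delta at a2 (8=8).
Gamma is not dominated — it holds its own against Alpha at a3 (6>5); Beta at a1 (-6>-13); Delta at a3 (6>-11).
Nothing dominates Delta: Alpha at a2 (8>7); Beta at a1 (-5>-13); Gamma at a1 (-5>-6).

none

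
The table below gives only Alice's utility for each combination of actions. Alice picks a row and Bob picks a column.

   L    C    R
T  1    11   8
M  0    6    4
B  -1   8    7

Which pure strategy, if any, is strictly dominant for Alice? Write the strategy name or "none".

T vs M: L: 1>0, C: 11>6, R: 8>4.
T vs B: L: 1>-1, C: 11>8, R: 8>7.
T strictly beats every other strategy against every opponent action, so it is strictly dominant.

T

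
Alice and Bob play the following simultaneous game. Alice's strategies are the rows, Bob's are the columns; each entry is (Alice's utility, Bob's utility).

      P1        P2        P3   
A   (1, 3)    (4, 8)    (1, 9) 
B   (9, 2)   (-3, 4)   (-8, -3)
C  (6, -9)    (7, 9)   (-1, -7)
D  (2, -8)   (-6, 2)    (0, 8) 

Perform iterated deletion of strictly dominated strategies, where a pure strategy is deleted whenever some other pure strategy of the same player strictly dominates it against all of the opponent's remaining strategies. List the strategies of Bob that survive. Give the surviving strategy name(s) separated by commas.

P2, P3

For Bob, P2 strictly dominates P1 on the remaining rows (A: 8>3, B: 4>2, C: 9>-9, D: 2>-8); eliminate P1.
Alice's strategy B is strictly dominated by A (P2: 4>-3, P3: 1>-8) and is removed.
For Alice, A strictly dominates D on the remaining columns (P2: 4>-6, P3: 1>0); eliminate D.
Among the remaining strategies, none is strictly dominated by another pure strategy of the same player, so the elimination stops.
Surviving strategies — Alice: {A, C}; Bob: {P2, P3}.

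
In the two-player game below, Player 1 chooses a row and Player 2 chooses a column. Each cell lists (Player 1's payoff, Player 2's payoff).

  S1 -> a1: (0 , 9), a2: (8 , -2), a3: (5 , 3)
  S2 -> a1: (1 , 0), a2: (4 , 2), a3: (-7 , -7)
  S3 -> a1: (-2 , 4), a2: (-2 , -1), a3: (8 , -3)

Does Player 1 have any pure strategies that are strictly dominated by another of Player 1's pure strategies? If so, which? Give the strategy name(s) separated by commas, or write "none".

none

Nothing dominates S1: S2 at a2 (8>4); S3 at a1 (0>-2).
S2 is not dominated — it holds its own against S1 at a1 (1>0); S3 at a1 (1>-2).
S3 is not dominated — it holds its own against S1 at a3 (8>5); S2 at a3 (8>-7).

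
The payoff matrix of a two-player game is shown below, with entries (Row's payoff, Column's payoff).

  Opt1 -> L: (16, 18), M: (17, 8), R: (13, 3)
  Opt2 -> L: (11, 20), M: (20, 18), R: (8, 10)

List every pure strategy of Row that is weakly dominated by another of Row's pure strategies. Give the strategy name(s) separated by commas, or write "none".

Nothing dominates Opt1: Opt2 at L (16>11).
Opt2 is not dominated — it holds its own against Opt1 at M (20>17).

none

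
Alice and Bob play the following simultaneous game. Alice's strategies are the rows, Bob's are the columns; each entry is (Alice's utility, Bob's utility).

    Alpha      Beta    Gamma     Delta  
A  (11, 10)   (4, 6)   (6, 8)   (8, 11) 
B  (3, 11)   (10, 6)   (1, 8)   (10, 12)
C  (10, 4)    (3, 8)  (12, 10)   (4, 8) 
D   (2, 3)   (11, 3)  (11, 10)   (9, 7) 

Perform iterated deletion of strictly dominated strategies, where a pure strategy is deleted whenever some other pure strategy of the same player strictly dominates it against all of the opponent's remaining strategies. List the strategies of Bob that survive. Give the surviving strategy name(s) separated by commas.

Column Alpha is eliminated: Delta beats it against every remaining row (A: 11>10, B: 12>11, C: 8>4, D: 7>3).
For Alice, D strictly dominates A on the remaining columns (Beta: 11>4, Gamma: 11>6, Delta: 9>8); eliminate A.
Bob's strategy Beta is strictly dominated by Gamma (B: 8>6, C: 10>8, D: 10>3) and is removed.
Among the remaining strategies, none is strictly dominated by another pure strategy of the same player, so the elimination stops.
Surviving strategies — Alice: {B, C, D}; Bob: {Gamma, Delta}.

Gamma, Delta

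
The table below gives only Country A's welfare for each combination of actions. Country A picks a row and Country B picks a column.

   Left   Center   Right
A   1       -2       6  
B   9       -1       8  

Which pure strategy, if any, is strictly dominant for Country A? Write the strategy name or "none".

B vs A: Left: 9>1, Center: -1>-2, Right: 8>6.
B strictly beats every other strategy against every opponent action, so it is strictly dominant.

B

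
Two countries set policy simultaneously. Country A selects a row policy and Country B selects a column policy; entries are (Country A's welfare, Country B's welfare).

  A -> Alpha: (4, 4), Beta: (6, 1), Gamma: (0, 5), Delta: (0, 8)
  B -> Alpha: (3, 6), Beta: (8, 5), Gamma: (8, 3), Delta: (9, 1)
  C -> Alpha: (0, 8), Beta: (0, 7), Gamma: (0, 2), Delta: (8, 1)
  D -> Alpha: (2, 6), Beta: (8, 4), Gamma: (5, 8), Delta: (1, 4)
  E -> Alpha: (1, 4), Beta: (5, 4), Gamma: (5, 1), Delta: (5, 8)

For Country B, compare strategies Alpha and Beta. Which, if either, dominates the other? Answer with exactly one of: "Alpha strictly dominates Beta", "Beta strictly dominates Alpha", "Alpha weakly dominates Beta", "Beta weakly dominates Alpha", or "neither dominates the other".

Alpha weakly dominates Beta

Compare Alpha to Beta across every action of Country A: A: 4>1, B: 6>5, C: 8>7, D: 6>4, E: 4=4.
Alpha is at least as good everywhere and strictly better somewhere (tied only at E), so Alpha weakly but not strictly dominates Beta.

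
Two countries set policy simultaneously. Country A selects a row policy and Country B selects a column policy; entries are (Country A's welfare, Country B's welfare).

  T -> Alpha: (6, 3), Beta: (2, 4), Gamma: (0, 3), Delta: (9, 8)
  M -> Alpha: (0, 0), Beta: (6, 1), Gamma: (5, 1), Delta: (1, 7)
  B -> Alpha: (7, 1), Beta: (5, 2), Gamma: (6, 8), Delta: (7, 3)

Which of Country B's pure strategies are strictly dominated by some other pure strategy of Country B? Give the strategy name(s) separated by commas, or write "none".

Alpha, Beta

Beta strictly dominates Alpha — T: 4>3, M: 1>0, B: 2>1.
Beta is strictly dominated by Delta (T: 8>4, M: 7>1, B: 3>2).
Nothing dominates Gamma: Alpha at T (3=3); Beta at M (1=1); Delta at B (8>3).
Delta is not dominated — it holds its own against Alpha at T (8>3); Beta at T (8>4); Gamma at T (8>3).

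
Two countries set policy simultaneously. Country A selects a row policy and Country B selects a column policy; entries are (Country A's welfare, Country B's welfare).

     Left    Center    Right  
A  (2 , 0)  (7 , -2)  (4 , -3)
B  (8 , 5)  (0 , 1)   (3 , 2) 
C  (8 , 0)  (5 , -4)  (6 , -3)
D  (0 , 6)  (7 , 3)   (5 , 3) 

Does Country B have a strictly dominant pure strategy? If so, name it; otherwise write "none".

Left

Left vs Center: A: 0>-2, B: 5>1, C: 0>-4, D: 6>3.
Left vs Right: A: 0>-3, B: 5>2, C: 0>-3, D: 6>3.
Left strictly beats every other strategy against every opponent action, so it is strictly dominant.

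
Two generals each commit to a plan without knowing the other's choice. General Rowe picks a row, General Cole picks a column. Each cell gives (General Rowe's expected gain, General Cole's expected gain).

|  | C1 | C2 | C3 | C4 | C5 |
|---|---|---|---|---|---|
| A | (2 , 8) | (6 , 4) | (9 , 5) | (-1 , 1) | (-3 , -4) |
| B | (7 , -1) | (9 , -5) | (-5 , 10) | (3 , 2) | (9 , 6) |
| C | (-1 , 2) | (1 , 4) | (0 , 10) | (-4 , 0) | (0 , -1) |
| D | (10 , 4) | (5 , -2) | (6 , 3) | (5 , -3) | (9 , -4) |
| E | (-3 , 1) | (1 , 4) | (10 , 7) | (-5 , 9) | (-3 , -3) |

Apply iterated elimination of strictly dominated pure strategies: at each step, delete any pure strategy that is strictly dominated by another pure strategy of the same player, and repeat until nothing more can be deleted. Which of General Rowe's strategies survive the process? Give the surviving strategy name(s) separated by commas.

General Rowe's strategy C is strictly dominated by D (C1: 10>-1, C2: 5>1, C3: 6>0, C4: 5>-4, C5: 9>0) and is removed.
General Cole's strategy C2 is strictly dominated by C3 (A: 5>4, B: 10>-5, D: 3>-2, E: 7>4) and is removed.
Column C5 is eliminated: C3 beats it against every remaining row (A: 5>-4, B: 10>6, D: 3>-4, E: 7>-3).
Row B is eliminated: D beats it against every remaining column (C1: 10>7, C3: 6>-5, C4: 5>3).
Among the remaining strategies, none is strictly dominated by another pure strategy of the same player, so the elimination stops.
Surviving strategies — General Rowe: {A, D, E}; General Cole: {C1, C3, C4}.

A, D, E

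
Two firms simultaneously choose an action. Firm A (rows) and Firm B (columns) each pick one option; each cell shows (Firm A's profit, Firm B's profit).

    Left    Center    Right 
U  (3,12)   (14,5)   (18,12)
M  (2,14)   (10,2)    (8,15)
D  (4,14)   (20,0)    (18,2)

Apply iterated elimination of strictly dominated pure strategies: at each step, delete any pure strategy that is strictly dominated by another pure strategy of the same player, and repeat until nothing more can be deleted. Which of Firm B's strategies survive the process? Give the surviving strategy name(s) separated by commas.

Row M is eliminated: U beats it against every remaining column (Left: 3>2, Center: 14>10, Right: 18>8).
Column Center is eliminated: Left beats it against every remaining row (U: 12>5, D: 14>0).
Among the remaining strategies, none is strictly dominated by another pure strategy of the same player, so the elimination stops.
Surviving strategies — Firm A: {U, D}; Firm B: {Left, Right}.

Left, Right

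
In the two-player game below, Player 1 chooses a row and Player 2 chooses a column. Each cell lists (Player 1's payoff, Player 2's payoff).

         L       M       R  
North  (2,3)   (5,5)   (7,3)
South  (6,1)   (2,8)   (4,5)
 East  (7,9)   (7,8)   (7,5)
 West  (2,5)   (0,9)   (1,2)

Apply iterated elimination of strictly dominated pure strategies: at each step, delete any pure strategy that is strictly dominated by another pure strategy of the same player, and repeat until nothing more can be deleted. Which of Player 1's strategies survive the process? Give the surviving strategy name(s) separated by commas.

Row South is eliminated: East beats it against every remaining column (L: 7>6, M: 7>2, R: 7>4).
For Player 1, East strictly dominates West on the remaining columns (L: 7>2, M: 7>0, R: 7>1); eliminate West.
Column R is eliminated: M beats it against every remaining row (North: 5>3, East: 8>5).
Player 1's strategy North is strictly dominated by East (L: 7>2, M: 7>5) and is removed.
Player 2's strategy M is strictly dominated by L (East: 9>8) and is removed.
Among the remaining strategies, none is strictly dominated by another pure strategy of the same player, so the elimination stops.
Surviving strategies — Player 1: {East}; Player 2: {L}.

East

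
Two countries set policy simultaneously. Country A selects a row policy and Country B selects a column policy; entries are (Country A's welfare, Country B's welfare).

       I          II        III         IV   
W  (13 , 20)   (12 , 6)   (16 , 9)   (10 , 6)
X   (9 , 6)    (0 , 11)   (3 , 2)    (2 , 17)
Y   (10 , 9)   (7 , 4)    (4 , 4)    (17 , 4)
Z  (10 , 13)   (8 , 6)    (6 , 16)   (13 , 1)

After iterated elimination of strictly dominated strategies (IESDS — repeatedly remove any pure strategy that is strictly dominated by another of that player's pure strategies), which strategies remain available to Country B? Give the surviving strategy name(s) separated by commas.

I

For Country A, W strictly dominates X on the remaining columns (I: 13>9, II: 12>0, III: 16>3, IV: 10>2); eliminate X.
Column II is eliminated: I beats it against every remaining row (W: 20>6, Y: 9>4, Z: 13>6).
For Country B, I strictly dominates IV on the remaining rows (W: 20>6, Y: 9>4, Z: 13>1); eliminate IV.
For Country A, W strictly dominates Y on the remaining columns (I: 13>10, III: 16>4); eliminate Y.
For Country A, W strictly dominates Z on the remaining columns (I: 13>10, III: 16>6); eliminate Z.
Column III is eliminated: I beats it against every remaining row (W: 20>9).
Among the remaining strategies, none is strictly dominated by another pure strategy of the same player, so the elimination stops.
Surviving strategies — Country A: {W}; Country B: {I}.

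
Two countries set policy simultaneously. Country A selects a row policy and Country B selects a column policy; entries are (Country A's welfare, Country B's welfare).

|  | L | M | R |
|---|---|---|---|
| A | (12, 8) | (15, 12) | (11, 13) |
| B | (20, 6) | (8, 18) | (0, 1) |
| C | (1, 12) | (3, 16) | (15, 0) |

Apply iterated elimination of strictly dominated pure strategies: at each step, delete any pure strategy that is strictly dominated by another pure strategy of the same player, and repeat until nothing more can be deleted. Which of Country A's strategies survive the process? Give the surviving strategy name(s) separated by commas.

Country B's strategy L is strictly dominated by M (A: 12>8, B: 18>6, C: 16>12) and is removed.
Country A's strategy B is strictly dominated by A (M: 15>8, R: 11>0) and is removed.
Among the remaining strategies, none is strictly dominated by another pure strategy of the same player, so the elimination stops.
Surviving strategies — Country A: {A, C}; Country B: {M, R}.

A, C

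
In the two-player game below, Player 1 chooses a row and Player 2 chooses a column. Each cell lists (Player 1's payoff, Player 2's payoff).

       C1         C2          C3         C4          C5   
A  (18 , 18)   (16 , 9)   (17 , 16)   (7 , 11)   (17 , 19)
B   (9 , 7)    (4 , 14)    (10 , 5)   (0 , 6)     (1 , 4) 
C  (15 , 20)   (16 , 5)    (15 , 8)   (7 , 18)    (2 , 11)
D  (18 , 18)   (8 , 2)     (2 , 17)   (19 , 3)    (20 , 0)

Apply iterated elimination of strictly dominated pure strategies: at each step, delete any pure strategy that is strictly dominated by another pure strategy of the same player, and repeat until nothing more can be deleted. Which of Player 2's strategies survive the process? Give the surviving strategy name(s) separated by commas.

C1, C5

For Player 1, A strictly dominates B on the remaining columns (C1: 18>9, C2: 16>4, C3: 17>10, C4: 7>0, C5: 17>1); eliminate B.
Column C2 is eliminated: C1 beats it against every remaining row (A: 18>9, C: 20>5, D: 18>2).
For Player 2, C1 strictly dominates C3 on the remaining rows (A: 18>16, C: 20>8, D: 18>17); eliminate C3.
Player 1's strategy C is strictly dominated by D (C1: 18>15, C4: 19>7, C5: 20>2) and is removed.
Player 2's strategy C4 is strictly dominated by C1 (A: 18>11, D: 18>3) and is removed.
Among the remaining strategies, none is strictly dominated by another pure strategy of the same player, so the elimination stops.
Surviving strategies — Player 1: {A, D}; Player 2: {C1, C5}.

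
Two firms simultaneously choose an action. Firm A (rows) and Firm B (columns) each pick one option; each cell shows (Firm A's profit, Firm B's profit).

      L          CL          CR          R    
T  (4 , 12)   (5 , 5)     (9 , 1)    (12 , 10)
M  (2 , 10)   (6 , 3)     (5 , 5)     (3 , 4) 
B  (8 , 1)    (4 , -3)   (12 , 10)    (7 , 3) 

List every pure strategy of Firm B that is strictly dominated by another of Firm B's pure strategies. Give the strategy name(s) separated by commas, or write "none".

CL

L is not dominated — it holds its own against CL at T (12>5); CR at T (12>1); R at T (12>10).
CL: dominated, since L does at least as well everywhere (T: 12>5, M: 10>3, B: 1>-3).
Nothing dominates CR: L at B (10>1); CL at M (5>3); R at M (5>4).
R: no other strategy beats it everywhere (L at B (3>1); CL at T (10>5); CR at T (10>1)).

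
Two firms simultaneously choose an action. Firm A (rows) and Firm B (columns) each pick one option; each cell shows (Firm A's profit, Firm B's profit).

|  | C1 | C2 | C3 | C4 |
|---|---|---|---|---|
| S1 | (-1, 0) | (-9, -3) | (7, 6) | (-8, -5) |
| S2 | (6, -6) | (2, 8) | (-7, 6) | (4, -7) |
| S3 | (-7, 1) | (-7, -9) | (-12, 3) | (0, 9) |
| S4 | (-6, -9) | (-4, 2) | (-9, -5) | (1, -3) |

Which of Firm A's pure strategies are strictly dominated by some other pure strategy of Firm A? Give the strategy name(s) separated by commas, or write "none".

S1 is not dominated — it holds its own against S2 at C3 (7>-7); S3 at C1 (-1>-7); S4 at C1 (-1>-6).
S2 is not dominated — it holds its own against S1 at C1 (6>-1); S3 at C1 (6>-7); S4 at C1 (6>-6).
S2 strictly dominates S3 — C1: 6>-7, C2: 2>-7, C3: -7>-12, C4: 4>0.
S4 is strictly dominated by S2 (C1: 6>-6, C2: 2>-4, C3: -7>-9, C4: 4>1).

S3, S4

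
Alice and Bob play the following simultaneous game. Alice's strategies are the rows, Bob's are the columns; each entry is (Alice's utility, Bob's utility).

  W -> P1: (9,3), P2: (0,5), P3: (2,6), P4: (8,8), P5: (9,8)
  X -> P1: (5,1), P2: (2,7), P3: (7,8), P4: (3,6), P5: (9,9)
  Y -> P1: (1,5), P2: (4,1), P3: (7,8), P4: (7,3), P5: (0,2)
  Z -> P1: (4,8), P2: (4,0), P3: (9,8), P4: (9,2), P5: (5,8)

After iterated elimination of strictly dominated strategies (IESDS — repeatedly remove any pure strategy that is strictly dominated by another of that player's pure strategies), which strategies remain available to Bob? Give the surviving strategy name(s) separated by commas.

Column P2 is eliminated: P3 beats it against every remaining row (W: 6>5, X: 8>7, Y: 8>1, Z: 8>0).
Row Y is eliminated: Z beats it against every remaining column (P1: 4>1, P3: 9>7, P4: 9>7, P5: 5>0).
Among the remaining strategies, none is strictly dominated by another pure strategy of the same player, so the elimination stops.
Surviving strategies — Alice: {W, X, Z}; Bob: {P1, P3, P4, P5}.

P1, P3, P4, P5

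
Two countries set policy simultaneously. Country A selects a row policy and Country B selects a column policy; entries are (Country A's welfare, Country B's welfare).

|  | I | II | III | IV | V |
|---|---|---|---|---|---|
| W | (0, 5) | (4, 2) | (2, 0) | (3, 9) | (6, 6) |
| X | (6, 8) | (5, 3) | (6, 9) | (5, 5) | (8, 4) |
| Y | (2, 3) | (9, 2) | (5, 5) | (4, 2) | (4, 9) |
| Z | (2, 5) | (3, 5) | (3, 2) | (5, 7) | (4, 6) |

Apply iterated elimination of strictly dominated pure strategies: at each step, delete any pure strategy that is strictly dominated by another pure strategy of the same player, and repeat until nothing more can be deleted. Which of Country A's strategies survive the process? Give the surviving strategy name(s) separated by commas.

For Country A, X strictly dominates W on the remaining columns (I: 6>0, II: 5>4, III: 6>2, IV: 5>3, V: 8>6); eliminate W.
Country B's strategy II is strictly dominated by V (X: 4>3, Y: 9>2, Z: 6>5) and is removed.
For Country A, X strictly dominates Y on the remaining columns (I: 6>2, III: 6>5, IV: 5>4, V: 8>4); eliminate Y.
Country B's strategy V is strictly dominated by IV (X: 5>4, Z: 7>6) and is removed.
Among the remaining strategies, none is strictly dominated by another pure strategy of the same player, so the elimination stops.
Surviving strategies — Country A: {X, Z}; Country B: {I, III, IV}.

X, Z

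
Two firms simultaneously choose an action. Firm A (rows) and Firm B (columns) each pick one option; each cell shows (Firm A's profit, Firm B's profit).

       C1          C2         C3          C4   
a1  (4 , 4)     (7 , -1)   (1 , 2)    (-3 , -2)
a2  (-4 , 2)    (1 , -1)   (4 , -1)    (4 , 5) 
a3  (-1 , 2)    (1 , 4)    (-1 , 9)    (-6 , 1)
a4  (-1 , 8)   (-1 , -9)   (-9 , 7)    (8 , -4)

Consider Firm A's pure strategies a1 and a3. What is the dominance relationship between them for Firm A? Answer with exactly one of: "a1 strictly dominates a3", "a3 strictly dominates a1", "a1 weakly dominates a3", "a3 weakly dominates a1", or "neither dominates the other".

Compare a1 to a3 across each opponent action: C1: 4>-1, C2: 7>1, C3: 1>-1, C4: -3>-6.
Every comparison favours a1, so a1 strictly dominates a3.

a1 strictly dominates a3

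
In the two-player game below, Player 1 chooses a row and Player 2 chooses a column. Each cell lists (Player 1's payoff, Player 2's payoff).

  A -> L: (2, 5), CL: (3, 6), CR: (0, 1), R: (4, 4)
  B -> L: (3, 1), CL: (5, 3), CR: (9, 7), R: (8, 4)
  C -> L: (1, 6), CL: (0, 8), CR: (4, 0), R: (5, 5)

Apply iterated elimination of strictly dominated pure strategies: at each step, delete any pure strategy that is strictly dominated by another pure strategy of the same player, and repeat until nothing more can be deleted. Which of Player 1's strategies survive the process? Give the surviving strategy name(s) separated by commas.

Row A is eliminated: B beats it against every remaining column (L: 3>2, CL: 5>3, CR: 9>0, R: 8>4).
For Player 1, B strictly dominates C on the remaining columns (L: 3>1, CL: 5>0, CR: 9>4, R: 8>5); eliminate C.
Player 2's strategy L is strictly dominated by CL (B: 3>1) and is removed.
Column CL is eliminated: CR beats it against every remaining row (B: 7>3).
For Player 2, CR strictly dominates R on the remaining rows (B: 7>4); eliminate R.
Among the remaining strategies, none is strictly dominated by another pure strategy of the same player, so the elimination stops.
Surviving strategies — Player 1: {B}; Player 2: {CR}.

B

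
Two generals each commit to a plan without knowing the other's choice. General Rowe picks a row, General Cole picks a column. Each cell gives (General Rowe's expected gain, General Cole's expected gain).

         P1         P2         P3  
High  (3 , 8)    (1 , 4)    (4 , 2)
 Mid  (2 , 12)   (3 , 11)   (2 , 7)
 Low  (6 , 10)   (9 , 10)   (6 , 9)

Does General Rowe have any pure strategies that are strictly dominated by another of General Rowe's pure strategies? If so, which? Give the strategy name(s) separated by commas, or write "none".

High is strictly dominated by Low (P1: 6>3, P2: 9>1, P3: 6>4).
Low strictly dominates Mid — P1: 6>2, P2: 9>3, P3: 6>2.
Low: no other strategy beats it everywhere (High at P1 (6>3); Mid at P1 (6>2)).

High, Mid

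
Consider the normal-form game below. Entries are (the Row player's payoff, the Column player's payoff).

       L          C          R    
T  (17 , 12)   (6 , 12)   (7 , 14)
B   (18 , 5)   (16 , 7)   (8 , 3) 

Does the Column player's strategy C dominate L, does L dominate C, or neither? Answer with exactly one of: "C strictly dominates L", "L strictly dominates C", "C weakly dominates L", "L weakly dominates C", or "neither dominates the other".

C weakly dominates L

C's payoffs vs L's, by the Row player's action — T: 12=12, B: 7>5.
C is at least as good everywhere and strictly better somewhere (tied only at T), so C weakly but not strictly dominates L.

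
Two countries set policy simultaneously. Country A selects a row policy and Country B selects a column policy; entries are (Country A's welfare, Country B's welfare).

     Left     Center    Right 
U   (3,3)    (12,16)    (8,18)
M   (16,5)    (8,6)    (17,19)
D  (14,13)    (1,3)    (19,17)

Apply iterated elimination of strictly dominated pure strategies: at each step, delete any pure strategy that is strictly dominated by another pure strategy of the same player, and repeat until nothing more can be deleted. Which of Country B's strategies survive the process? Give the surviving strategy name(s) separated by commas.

Column Left is eliminated: Right beats it against every remaining row (U: 18>3, M: 19>5, D: 17>13).
Country B's strategy Center is strictly dominated by Right (U: 18>16, M: 19>6, D: 17>3) and is removed.
Row U is eliminated: M beats it against every remaining column (Right: 17>8).
Row M is eliminated: D beats it against every remaining column (Right: 19>17).
Among the remaining strategies, none is strictly dominated by another pure strategy of the same player, so the elimination stops.
Surviving strategies — Country A: {D}; Country B: {Right}.

Right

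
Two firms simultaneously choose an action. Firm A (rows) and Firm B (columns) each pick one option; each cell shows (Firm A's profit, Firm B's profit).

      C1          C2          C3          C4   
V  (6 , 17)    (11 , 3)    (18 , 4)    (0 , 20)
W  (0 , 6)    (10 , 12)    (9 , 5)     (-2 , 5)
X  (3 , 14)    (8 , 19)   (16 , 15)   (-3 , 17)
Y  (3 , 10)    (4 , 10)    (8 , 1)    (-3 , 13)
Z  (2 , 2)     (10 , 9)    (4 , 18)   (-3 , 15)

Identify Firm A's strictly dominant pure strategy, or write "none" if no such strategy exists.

V vs W: C1: 6>0, C2: 11>10, C3: 18>9, C4: 0>-2.
V vs X: C1: 6>3, C2: 11>8, C3: 18>16, C4: 0>-3.
V vs Y: C1: 6>3, C2: 11>4, C3: 18>8, C4: 0>-3.
V vs Z: C1: 6>2, C2: 11>10, C3: 18>4, C4: 0>-3.
V strictly beats every other strategy against every opponent action, so it is strictly dominant.

V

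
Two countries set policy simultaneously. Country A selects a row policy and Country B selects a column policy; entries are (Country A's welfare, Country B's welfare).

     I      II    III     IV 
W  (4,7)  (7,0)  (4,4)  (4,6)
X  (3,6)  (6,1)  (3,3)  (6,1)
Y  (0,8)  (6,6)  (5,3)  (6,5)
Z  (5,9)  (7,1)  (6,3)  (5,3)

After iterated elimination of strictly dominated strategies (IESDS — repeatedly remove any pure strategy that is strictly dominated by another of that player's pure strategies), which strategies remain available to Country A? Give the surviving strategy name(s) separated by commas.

Z

For Country B, I strictly dominates II on the remaining rows (W: 7>0, X: 6>1, Y: 8>6, Z: 9>1); eliminate II.
Row W is eliminated: Z beats it against every remaining column (I: 5>4, III: 6>4, IV: 5>4).
For Country B, I strictly dominates III on the remaining rows (X: 6>3, Y: 8>3, Z: 9>3); eliminate III.
Column IV is eliminated: I beats it against every remaining row (X: 6>1, Y: 8>5, Z: 9>3).
Row X is eliminated: Z beats it against every remaining column (I: 5>3).
For Country A, Z strictly dominates Y on the remaining columns (I: 5>0); eliminate Y.
Among the remaining strategies, none is strictly dominated by another pure strategy of the same player, so the elimination stops.
Surviving strategies — Country A: {Z}; Country B: {I}.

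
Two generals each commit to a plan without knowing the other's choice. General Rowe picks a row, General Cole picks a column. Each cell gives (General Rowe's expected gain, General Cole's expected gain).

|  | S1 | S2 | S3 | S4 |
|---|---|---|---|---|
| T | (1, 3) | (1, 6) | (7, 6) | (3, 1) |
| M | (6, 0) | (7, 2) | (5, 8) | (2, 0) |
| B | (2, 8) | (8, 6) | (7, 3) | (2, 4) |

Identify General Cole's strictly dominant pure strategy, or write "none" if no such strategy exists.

S1 fails to dominate S2 at T (3<6).
S2 fails to dominate S1 at B (6<8).
S3 fails to dominate S1 at B (3<8).
S4 fails to dominate S1 at T (1<3).
No single strategy dominates all the others.

none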